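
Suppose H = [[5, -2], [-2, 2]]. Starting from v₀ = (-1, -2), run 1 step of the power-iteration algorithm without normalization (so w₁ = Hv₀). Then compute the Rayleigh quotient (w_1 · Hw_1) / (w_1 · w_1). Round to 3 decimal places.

w1 = Hv₀ = (-1, -2)
Hw1 = (-1, -2)
w1·Hw1 = (-1)·(-1) + (-2)·(-2) = 5; w1·w1 = (-1)·(-1) + (-2)·(-2) = 5
λ ≈ 5/5 = 1.000

λ ≈ 1.000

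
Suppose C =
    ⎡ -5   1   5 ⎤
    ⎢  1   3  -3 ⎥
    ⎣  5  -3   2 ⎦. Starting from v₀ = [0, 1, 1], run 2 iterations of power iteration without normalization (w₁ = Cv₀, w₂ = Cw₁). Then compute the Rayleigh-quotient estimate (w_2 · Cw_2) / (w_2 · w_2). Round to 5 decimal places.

λ ≈ -7.77799

w1 = Cv₀ = (6, 0, -1)
w2 = Cw1 = (-35, 9, 28)
Cw2 = (324, -92, -146)
w2·Cw2 = (-35)·324 + 9·(-92) + 28·(-146) = -16256; w2·w2 = (-35)·(-35) + 9·9 + 28·28 = 2090
λ ≈ -16256/2090 = -7.77799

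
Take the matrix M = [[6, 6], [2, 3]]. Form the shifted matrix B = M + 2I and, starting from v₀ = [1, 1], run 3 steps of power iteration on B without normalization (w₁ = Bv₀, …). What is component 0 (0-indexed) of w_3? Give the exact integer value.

1610

B = M + 2I has rows (8, 6); (2, 5)
w1 = Bv₀ = (14, 7)
w2 = Bw1 = (154, 63)
w3 = Bw2 = (1610, 623)
Requested component of w3: 1610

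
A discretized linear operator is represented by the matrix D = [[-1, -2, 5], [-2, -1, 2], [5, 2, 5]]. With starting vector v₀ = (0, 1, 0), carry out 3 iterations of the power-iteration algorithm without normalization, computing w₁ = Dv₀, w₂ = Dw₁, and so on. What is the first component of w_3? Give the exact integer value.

w1 = Dv₀ = ((-1)·0 + (-2)·1 + 5·0; (-2)·0 + (-1)·1 + 2·0; 5·0 + 2·1 + 5·0) = (-2, -1, 2)
w2 = Dw1 = ((-1)·(-2) + (-2)·(-1) + 5·2; (-2)·(-2) + (-1)·(-1) + 2·2; 5·(-2) + 2·(-1) + 5·2) = (14, 9, -2)
w3 = Dw2 = (-42, -41, 78)
The requested component of w3 is -42.

-42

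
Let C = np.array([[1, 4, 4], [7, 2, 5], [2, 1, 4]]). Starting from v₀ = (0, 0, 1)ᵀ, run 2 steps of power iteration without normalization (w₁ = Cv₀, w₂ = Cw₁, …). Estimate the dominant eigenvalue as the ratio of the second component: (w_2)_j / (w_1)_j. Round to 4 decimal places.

11.6000

w1 = Cv₀ = (1·0 + 4·0 + 4·1; 7·0 + 2·0 + 5·1; 2·0 + 1·0 + 4·1) = (4, 5, 4)
w2 = Cw1 = (1·4 + 4·5 + 4·4; 7·4 + 2·5 + 5·4; 2·4 + 1·5 + 4·4) = (40, 58, 29)
Ratio at component: 58 / 5 = 11.6000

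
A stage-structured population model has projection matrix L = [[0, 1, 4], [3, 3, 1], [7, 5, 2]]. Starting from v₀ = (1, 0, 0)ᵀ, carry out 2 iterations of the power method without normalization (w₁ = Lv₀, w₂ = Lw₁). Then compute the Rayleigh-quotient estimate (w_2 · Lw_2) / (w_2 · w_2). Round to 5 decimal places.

w1 = Lv₀ = (0·1 + 1·0 + 4·0; 3·1 + 3·0 + 1·0; 7·1 + 5·0 + 2·0) = (0, 3, 7)
w2 = Lw1 = (0·0 + 1·3 + 4·7; 3·0 + 3·3 + 1·7; 7·0 + 5·3 + 2·7) = (31, 16, 29)
Lw2 = (132, 170, 355)
w2·Lw2 = 31·132 + 16·170 + 29·355 = 17107; w2·w2 = 31·31 + 16·16 + 29·29 = 2058
λ ≈ 17107/2058 = 8.31244

λ ≈ 8.31244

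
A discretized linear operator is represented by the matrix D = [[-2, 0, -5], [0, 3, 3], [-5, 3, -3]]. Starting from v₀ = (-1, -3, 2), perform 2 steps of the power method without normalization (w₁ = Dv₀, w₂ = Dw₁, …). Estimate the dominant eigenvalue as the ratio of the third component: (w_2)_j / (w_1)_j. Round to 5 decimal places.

w1 = Dv₀ = (-8, -3, -10)
w2 = Dw1 = (66, -39, 61)
Ratio at component: 61 / -10 = -6.10000

λ ≈ -6.10000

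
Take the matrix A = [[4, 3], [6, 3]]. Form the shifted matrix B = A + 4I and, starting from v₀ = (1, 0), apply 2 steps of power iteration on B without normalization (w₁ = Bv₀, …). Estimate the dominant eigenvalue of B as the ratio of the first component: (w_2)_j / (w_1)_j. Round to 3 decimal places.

B = A + 4I has rows (8, 3); (6, 7)
w1 = Bv₀ = (8, 6)
w2 = Bw1 = (82, 90)
Ratio: 82/8 = 10.250

μ ≈ 10.250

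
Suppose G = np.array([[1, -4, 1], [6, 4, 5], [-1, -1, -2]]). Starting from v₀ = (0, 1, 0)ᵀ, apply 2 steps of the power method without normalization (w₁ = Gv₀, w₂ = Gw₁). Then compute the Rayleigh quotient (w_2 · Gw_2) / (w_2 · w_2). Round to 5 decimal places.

w1 = Gv₀ = (1·0 + (-4)·1 + 1·0; 6·0 + 4·1 + 5·0; (-1)·0 + (-1)·1 + (-2)·0) = (-4, 4, -1)
w2 = Gw1 = (1·(-4) + (-4)·4 + 1·(-1); 6·(-4) + 4·4 + 5·(-1); (-1)·(-4) + (-1)·4 + (-2)·(-1)) = (-21, -13, 2)
Gw2 = (33, -168, 30)
w2·Gw2 = (-21)·33 + (-13)·(-168) + 2·30 = 1551; w2·w2 = (-21)·(-21) + (-13)·(-13) + 2·2 = 614
λ ≈ 1551/614 = 2.52606

λ ≈ 2.52606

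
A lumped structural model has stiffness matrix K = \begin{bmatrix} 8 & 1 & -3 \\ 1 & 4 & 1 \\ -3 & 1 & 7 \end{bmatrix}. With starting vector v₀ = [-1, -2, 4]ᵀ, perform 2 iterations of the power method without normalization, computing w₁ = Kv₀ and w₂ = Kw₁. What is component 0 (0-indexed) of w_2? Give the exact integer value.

-268

w1 = Kv₀ = (8·(-1) + 1·(-2) + (-3)·4; 1·(-1) + 4·(-2) + 1·4; (-3)·(-1) + 1·(-2) + 7·4) = (-22, -5, 29)
w2 = Kw1 = (8·(-22) + 1·(-5) + (-3)·29; 1·(-22) + 4·(-5) + 1·29; (-3)·(-22) + 1·(-5) + 7·29) = (-268, -13, 264)
The requested component of w2 is -268.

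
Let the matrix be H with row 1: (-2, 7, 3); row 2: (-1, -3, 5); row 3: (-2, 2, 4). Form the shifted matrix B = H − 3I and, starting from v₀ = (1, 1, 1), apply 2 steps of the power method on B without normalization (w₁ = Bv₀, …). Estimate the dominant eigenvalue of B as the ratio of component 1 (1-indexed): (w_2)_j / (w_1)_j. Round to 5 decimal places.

B = H − 3I has rows (-5, 7, 3); (-1, -6, 5); (-2, 2, 1)
w1 = Bv₀ = ((-5)·1 + 7·1 + 3·1; (-1)·1 + (-6)·1 + 5·1; (-2)·1 + 2·1 + 1·1) = (5, -2, 1)
w2 = Bw1 = ((-5)·5 + 7·(-2) + 3·1; (-1)·5 + (-6)·(-2) + 5·1; (-2)·5 + 2·(-2) + 1·1) = (-36, 12, -13)
Ratio: -36/5 = -7.20000

-7.20000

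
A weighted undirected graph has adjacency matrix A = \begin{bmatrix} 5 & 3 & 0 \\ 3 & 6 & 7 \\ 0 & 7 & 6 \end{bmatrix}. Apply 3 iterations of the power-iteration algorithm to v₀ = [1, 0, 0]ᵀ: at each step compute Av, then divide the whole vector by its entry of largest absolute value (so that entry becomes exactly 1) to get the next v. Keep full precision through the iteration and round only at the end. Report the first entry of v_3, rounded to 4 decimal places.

0.6018

Av0 = (5.00000, 3.00000, 0.00000); divide by 5.00000 → v1 = (1.00000, 0.60000, 0.00000)
Av1 = (6.80000, 6.60000, 4.20000); divide by 6.80000 → v2 = (1.00000, 0.97059, 0.61765)
Av2 = (7.91176, 13.14706, 10.50000); divide by 13.14706 → v3 = (0.60179, 1.00000, 0.79866)
Requested entry of v3: 269/447 = 0.6018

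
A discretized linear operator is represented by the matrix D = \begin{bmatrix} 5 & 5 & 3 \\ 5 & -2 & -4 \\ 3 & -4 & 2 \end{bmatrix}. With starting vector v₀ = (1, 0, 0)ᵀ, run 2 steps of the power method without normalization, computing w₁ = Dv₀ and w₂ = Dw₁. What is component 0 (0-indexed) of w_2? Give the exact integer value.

w1 = Dv₀ = (5·1 + 5·0 + 3·0; 5·1 + (-2)·0 + (-4)·0; 3·1 + (-4)·0 + 2·0) = (5, 5, 3)
w2 = Dw1 = (5·5 + 5·5 + 3·3; 5·5 + (-2)·5 + (-4)·3; 3·5 + (-4)·5 + 2·3) = (59, 3, 1)
The requested component of w2 is 59.

59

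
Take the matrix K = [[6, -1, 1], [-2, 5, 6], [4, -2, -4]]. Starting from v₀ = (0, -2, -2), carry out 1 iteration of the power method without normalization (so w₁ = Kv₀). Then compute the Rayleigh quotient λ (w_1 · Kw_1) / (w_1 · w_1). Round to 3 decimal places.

w1 = Kv₀ = (0, -22, 12)
Kw1 = (34, -38, -4)
w1·Kw1 = 0·34 + (-22)·(-38) + 12·(-4) = 788; w1·w1 = 0·0 + (-22)·(-22) + 12·12 = 628
λ ≈ 788/628 = 1.255

λ ≈ 1.255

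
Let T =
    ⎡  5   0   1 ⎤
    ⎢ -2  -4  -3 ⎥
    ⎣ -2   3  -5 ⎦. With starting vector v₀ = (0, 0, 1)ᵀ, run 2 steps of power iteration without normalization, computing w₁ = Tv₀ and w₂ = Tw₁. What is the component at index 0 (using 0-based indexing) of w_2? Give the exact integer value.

0

w1 = Tv₀ = (5·0 + 0·0 + 1·1; (-2)·0 + (-4)·0 + (-3)·1; (-2)·0 + 3·0 + (-5)·1) = (1, -3, -5)
w2 = Tw1 = (5·1 + 0·(-3) + 1·(-5); (-2)·1 + (-4)·(-3) + (-3)·(-5); (-2)·1 + 3·(-3) + (-5)·(-5)) = (0, 25, 14)
The requested component of w2 is 0.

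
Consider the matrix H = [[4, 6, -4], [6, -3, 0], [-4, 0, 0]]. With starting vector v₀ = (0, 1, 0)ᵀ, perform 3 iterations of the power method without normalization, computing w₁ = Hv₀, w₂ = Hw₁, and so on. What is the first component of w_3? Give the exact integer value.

390

w1 = Hv₀ = (6, -3, 0)
w2 = Hw1 = (6, 45, -24)
w3 = Hw2 = (390, -99, -24)
The requested component of w3 is 390.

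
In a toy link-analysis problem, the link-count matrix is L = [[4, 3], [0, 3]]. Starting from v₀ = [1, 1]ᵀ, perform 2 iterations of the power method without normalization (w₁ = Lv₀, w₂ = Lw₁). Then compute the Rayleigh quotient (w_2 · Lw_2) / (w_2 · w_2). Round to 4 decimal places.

4.6331

w1 = Lv₀ = (4·1 + 3·1; 0·1 + 3·1) = (7, 3)
w2 = Lw1 = (4·7 + 3·3; 0·7 + 3·3) = (37, 9)
Lw2 = (175, 27)
w2·Lw2 = 37·175 + 9·27 = 6718; w2·w2 = 37·37 + 9·9 = 1450
λ ≈ 6718/1450 = 4.6331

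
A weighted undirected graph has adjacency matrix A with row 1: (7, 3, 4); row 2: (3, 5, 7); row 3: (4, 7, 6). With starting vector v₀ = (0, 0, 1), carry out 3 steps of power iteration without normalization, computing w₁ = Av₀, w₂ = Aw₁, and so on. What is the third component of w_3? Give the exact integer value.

1521

w1 = Av₀ = (4, 7, 6)
w2 = Aw1 = (73, 89, 101)
w3 = Aw2 = (1182, 1371, 1521)
The requested component of w3 is 1521.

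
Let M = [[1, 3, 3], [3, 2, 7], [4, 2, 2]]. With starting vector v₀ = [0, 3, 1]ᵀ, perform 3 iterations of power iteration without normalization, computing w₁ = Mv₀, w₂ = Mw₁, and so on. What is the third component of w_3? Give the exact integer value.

w1 = Mv₀ = (12, 13, 8)
w2 = Mw1 = (75, 118, 90)
w3 = Mw2 = (699, 1091, 716)
The requested component of w3 is 716.

716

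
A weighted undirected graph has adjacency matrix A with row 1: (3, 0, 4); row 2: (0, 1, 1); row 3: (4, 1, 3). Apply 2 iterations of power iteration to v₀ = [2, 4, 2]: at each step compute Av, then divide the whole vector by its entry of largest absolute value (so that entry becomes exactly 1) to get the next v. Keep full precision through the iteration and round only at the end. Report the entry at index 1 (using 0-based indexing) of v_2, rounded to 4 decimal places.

0.2069

Av0 = (14.00000, 6.00000, 18.00000); divide by 18.00000 → v1 = (0.77778, 0.33333, 1.00000)
Av1 = (6.33333, 1.33333, 6.44444); divide by 6.44444 → v2 = (0.98276, 0.20690, 1.00000)
Requested entry of v2: 24/116 = 0.2069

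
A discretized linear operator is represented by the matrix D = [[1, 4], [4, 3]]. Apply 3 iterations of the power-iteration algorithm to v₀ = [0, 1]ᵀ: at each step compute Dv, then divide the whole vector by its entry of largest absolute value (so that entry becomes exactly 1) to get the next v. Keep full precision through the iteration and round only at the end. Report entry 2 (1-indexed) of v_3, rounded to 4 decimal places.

1.0000

Dv0 = (4.00000, 3.00000); divide by 4.00000 → v1 = (1.00000, 0.75000)
Dv1 = (4.00000, 6.25000); divide by 6.25000 → v2 = (0.64000, 1.00000)
Dv2 = (4.64000, 5.56000); divide by 5.56000 → v3 = (0.83453, 1.00000)
Requested entry of v3: 139/139 = 1.0000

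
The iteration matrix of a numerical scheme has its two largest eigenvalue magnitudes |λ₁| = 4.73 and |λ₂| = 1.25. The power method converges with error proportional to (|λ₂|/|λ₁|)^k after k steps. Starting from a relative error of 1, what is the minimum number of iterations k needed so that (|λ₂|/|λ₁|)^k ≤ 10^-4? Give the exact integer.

|λ₂/λ₁| = 1.25/4.73 = 0.26427
Need k ≥ ln(10^-4) / ln(0.26427) = -9.2103 / -1.3308 ≈ 6.921
Smallest integer k satisfying the bound: 7

7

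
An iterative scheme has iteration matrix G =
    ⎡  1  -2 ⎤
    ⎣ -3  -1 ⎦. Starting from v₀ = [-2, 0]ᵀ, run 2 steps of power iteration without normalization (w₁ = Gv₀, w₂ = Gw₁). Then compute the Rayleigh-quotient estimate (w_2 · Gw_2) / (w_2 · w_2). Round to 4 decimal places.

w1 = Gv₀ = (-2, 6)
w2 = Gw1 = (-14, 0)
Gw2 = (-14, 42)
w2·Gw2 = (-14)·(-14) + 0·42 = 196; w2·w2 = (-14)·(-14) + 0·0 = 196
λ ≈ 196/196 = 1.0000

1.0000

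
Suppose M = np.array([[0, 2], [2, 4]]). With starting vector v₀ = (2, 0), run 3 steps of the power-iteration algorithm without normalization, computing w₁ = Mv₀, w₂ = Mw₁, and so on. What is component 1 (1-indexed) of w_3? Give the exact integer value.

w1 = Mv₀ = (0·2 + 2·0; 2·2 + 4·0) = (0, 4)
w2 = Mw1 = (0·0 + 2·4; 2·0 + 4·4) = (8, 16)
w3 = Mw2 = (32, 80)
The requested component of w3 is 32.

32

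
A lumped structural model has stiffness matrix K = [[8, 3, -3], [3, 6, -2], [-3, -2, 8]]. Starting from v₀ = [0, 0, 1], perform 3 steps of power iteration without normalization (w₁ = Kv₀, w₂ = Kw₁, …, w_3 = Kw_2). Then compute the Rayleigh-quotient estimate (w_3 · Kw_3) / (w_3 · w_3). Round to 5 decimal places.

w1 = Kv₀ = (8·0 + 3·0 + (-3)·1; 3·0 + 6·0 + (-2)·1; (-3)·0 + (-2)·0 + 8·1) = (-3, -2, 8)
w2 = Kw1 = (8·(-3) + 3·(-2) + (-3)·8; 3·(-3) + 6·(-2) + (-2)·8; (-3)·(-3) + (-2)·(-2) + 8·8) = (-54, -37, 77)
w3 = Kw2 = (-774, -538, 852)
Kw3 = (-10362, -7254, 10214)
w3·Kw3 = (-774)·(-10362) + (-538)·(-7254) + 852·10214 = 20625168; w3·w3 = (-774)·(-774) + (-538)·(-538) + 852·852 = 1614424
λ ≈ 20625168/1614424 = 12.77556

λ ≈ 12.77556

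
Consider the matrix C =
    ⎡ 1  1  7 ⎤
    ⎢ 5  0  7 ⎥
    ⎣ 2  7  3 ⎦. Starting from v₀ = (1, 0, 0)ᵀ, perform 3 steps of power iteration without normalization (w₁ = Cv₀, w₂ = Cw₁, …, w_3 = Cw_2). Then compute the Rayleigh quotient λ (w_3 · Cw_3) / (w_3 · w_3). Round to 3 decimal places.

λ ≈ 10.410

w1 = Cv₀ = (1·1 + 1·0 + 7·0; 5·1 + 0·0 + 7·0; 2·1 + 7·0 + 3·0) = (1, 5, 2)
w2 = Cw1 = (1·1 + 1·5 + 7·2; 5·1 + 0·5 + 7·2; 2·1 + 7·5 + 3·2) = (20, 19, 43)
w3 = Cw2 = (340, 401, 302)
Cw3 = (2855, 3814, 4393)
w3·Cw3 = 340·2855 + 401·3814 + 302·4393 = 3826800; w3·w3 = 340·340 + 401·401 + 302·302 = 367605
λ ≈ 3826800/367605 = 10.410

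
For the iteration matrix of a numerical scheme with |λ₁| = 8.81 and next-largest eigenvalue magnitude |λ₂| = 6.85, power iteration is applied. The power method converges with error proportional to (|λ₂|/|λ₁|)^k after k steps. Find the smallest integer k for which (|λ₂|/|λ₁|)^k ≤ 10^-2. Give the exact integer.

19

|λ₂/λ₁| = 6.85/8.81 = 0.77753
Need k ≥ ln(10^-2) / ln(0.77753) = -4.6052 / -0.2516 ≈ 18.301
Smallest integer k satisfying the bound: 19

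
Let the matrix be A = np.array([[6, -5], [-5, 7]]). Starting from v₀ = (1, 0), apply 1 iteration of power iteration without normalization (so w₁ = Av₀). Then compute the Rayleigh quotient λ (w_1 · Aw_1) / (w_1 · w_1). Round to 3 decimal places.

w1 = Av₀ = (6, -5)
Aw1 = (61, -65)
w1·Aw1 = 6·61 + (-5)·(-65) = 691; w1·w1 = 6·6 + (-5)·(-5) = 61
λ ≈ 691/61 = 11.328

λ ≈ 11.328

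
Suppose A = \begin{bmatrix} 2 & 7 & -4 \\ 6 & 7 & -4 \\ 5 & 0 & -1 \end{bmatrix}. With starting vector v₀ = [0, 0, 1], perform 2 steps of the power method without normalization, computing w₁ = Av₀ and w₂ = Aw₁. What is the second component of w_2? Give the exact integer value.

-48

w1 = Av₀ = (-4, -4, -1)
w2 = Aw1 = (-32, -48, -19)
The requested component of w2 is -48.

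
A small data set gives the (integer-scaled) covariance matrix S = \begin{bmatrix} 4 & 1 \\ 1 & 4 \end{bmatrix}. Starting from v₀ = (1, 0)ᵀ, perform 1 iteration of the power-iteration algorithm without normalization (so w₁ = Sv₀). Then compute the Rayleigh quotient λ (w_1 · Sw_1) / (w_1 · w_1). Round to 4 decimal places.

w1 = Sv₀ = (4·1 + 1·0; 1·1 + 4·0) = (4, 1)
Sw1 = (17, 8)
w1·Sw1 = 4·17 + 1·8 = 76; w1·w1 = 4·4 + 1·1 = 17
λ ≈ 76/17 = 4.4706

λ ≈ 4.4706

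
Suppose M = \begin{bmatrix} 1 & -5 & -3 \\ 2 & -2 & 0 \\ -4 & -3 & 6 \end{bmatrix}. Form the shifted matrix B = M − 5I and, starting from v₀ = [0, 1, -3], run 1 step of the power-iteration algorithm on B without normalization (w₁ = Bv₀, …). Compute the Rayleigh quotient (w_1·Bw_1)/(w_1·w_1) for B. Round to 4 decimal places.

-2.4257

B = M − 5I has rows (-4, -5, -3); (2, -7, 0); (-4, -3, 1)
w1 = Bv₀ = (4, -7, -6)
Bw1 = (37, 57, -1)
w1·Bw1 = -245; w1·w1 = 101; μ ≈ -245/101 = -2.4257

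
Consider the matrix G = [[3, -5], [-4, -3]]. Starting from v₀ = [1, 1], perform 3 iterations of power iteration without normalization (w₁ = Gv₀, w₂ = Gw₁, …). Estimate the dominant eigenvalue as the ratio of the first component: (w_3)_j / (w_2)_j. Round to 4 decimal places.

w1 = Gv₀ = (-2, -7)
w2 = Gw1 = (29, 29)
w3 = Gw2 = (-58, -203)
Ratio at component: -58 / 29 = -2.0000

λ ≈ -2.0000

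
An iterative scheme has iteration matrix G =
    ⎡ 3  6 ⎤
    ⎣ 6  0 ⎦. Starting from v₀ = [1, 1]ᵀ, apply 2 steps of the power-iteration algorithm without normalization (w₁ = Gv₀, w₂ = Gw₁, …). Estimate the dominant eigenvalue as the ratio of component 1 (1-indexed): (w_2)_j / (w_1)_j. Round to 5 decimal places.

7.00000

w1 = Gv₀ = (3·1 + 6·1; 6·1 + 0·1) = (9, 6)
w2 = Gw1 = (3·9 + 6·6; 6·9 + 0·6) = (63, 54)
Ratio at component: 63 / 9 = 7.00000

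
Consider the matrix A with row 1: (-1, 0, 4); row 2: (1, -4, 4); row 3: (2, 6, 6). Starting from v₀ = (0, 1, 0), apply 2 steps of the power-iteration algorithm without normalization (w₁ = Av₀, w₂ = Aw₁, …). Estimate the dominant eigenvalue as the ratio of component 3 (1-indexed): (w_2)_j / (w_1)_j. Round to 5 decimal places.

λ ≈ 2.00000

w1 = Av₀ = ((-1)·0 + 0·1 + 4·0; 1·0 + (-4)·1 + 4·0; 2·0 + 6·1 + 6·0) = (0, -4, 6)
w2 = Aw1 = ((-1)·0 + 0·(-4) + 4·6; 1·0 + (-4)·(-4) + 4·6; 2·0 + 6·(-4) + 6·6) = (24, 40, 12)
Ratio at component: 12 / 6 = 2.00000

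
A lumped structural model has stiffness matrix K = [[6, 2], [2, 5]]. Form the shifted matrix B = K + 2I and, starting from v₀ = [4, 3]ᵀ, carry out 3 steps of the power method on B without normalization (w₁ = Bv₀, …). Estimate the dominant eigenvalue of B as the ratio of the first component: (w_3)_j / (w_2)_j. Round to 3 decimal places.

B = K + 2I has rows (8, 2); (2, 7)
w1 = Bv₀ = (38, 29)
w2 = Bw1 = (362, 279)
w3 = Bw2 = (3454, 2677)
Ratio: 3454/362 = 9.541

μ ≈ 9.541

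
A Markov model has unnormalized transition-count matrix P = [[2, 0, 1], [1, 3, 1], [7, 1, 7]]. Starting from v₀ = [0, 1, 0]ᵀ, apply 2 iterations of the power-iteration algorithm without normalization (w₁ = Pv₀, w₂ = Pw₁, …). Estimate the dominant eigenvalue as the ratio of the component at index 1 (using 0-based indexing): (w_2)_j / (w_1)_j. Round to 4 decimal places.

w1 = Pv₀ = (2·0 + 0·1 + 1·0; 1·0 + 3·1 + 1·0; 7·0 + 1·1 + 7·0) = (0, 3, 1)
w2 = Pw1 = (2·0 + 0·3 + 1·1; 1·0 + 3·3 + 1·1; 7·0 + 1·3 + 7·1) = (1, 10, 10)
Ratio at component: 10 / 3 = 3.3333

3.3333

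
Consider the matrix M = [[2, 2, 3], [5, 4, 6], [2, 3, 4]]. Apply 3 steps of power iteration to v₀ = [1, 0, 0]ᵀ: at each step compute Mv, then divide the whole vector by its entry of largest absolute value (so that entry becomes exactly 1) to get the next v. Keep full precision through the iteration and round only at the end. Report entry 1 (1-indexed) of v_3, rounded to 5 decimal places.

Mv0 = (2.000000, 5.000000, 2.000000); divide by 5.000000 → v1 = (0.400000, 1.000000, 0.400000)
Mv1 = (4.000000, 8.400000, 5.400000); divide by 8.400000 → v2 = (0.476190, 1.000000, 0.642857)
Mv2 = (4.880952, 10.238095, 6.523810); divide by 10.238095 → v3 = (0.476744, 1.000000, 0.637209)
Requested entry of v3: 205/430 = 0.47674

0.47674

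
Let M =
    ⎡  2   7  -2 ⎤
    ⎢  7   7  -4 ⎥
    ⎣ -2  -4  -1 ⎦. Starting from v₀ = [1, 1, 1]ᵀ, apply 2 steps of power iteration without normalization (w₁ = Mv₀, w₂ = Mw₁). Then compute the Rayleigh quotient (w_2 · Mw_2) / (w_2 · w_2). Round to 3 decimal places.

λ ≈ 13.274

w1 = Mv₀ = (2·1 + 7·1 + (-2)·1; 7·1 + 7·1 + (-4)·1; (-2)·1 + (-4)·1 + (-1)·1) = (7, 10, -7)
w2 = Mw1 = (2·7 + 7·10 + (-2)·(-7); 7·7 + 7·10 + (-4)·(-7); (-2)·7 + (-4)·10 + (-1)·(-7)) = (98, 147, -47)
Mw2 = (1319, 1903, -737)
w2·Mw2 = 98·1319 + 147·1903 + (-47)·(-737) = 443642; w2·w2 = 98·98 + 147·147 + (-47)·(-47) = 33422
λ ≈ 443642/33422 = 13.274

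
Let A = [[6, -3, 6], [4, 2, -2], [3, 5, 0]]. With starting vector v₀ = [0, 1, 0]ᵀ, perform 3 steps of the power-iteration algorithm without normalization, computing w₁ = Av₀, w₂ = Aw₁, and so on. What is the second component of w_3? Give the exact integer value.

w1 = Av₀ = (-3, 2, 5)
w2 = Aw1 = (6, -18, 1)
w3 = Aw2 = (96, -14, -72)
The requested component of w3 is -14.

-14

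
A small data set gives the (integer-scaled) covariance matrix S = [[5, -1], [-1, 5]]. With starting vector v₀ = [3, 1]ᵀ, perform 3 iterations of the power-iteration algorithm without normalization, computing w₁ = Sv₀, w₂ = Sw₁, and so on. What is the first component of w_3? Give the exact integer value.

344

w1 = Sv₀ = (5·3 + (-1)·1; (-1)·3 + 5·1) = (14, 2)
w2 = Sw1 = (5·14 + (-1)·2; (-1)·14 + 5·2) = (68, -4)
w3 = Sw2 = (344, -88)
The requested component of w3 is 344.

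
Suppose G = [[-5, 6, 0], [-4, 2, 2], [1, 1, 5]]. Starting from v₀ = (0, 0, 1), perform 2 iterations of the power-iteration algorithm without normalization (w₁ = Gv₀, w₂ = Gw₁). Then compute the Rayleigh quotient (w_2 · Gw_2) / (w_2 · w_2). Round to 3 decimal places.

4.781

w1 = Gv₀ = ((-5)·0 + 6·0 + 0·1; (-4)·0 + 2·0 + 2·1; 1·0 + 1·0 + 5·1) = (0, 2, 5)
w2 = Gw1 = ((-5)·0 + 6·2 + 0·5; (-4)·0 + 2·2 + 2·5; 1·0 + 1·2 + 5·5) = (12, 14, 27)
Gw2 = (24, 34, 161)
w2·Gw2 = 12·24 + 14·34 + 27·161 = 5111; w2·w2 = 12·12 + 14·14 + 27·27 = 1069
λ ≈ 5111/1069 = 4.781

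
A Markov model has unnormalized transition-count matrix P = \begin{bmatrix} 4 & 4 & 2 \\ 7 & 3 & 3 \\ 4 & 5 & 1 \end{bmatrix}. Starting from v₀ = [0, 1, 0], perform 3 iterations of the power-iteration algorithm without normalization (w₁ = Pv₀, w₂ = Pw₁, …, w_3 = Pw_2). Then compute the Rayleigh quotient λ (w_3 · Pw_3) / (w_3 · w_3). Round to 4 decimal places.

w1 = Pv₀ = (4·0 + 4·1 + 2·0; 7·0 + 3·1 + 3·0; 4·0 + 5·1 + 1·0) = (4, 3, 5)
w2 = Pw1 = (4·4 + 4·3 + 2·5; 7·4 + 3·3 + 3·5; 4·4 + 5·3 + 1·5) = (38, 52, 36)
w3 = Pw2 = (432, 530, 448)
Pw3 = (4744, 5958, 4826)
w3·Pw3 = 432·4744 + 530·5958 + 448·4826 = 7369196; w3·w3 = 432·432 + 530·530 + 448·448 = 668228
λ ≈ 7369196/668228 = 11.0280

11.0280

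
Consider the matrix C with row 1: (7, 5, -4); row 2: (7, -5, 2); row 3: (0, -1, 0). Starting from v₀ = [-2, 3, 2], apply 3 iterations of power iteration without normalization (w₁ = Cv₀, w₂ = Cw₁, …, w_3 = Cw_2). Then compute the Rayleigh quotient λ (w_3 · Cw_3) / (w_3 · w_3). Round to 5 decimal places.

w1 = Cv₀ = (7·(-2) + 5·3 + (-4)·2; 7·(-2) + (-5)·3 + 2·2; 0·(-2) + (-1)·3 + 0·2) = (-7, -25, -3)
w2 = Cw1 = (7·(-7) + 5·(-25) + (-4)·(-3); 7·(-7) + (-5)·(-25) + 2·(-3); 0·(-7) + (-1)·(-25) + 0·(-3)) = (-162, 70, 25)
w3 = Cw2 = (-884, -1434, -70)
Cw3 = (-13078, 842, 1434)
w3·Cw3 = (-884)·(-13078) + (-1434)·842 + (-70)·1434 = 10253144; w3·w3 = (-884)·(-884) + (-1434)·(-1434) + (-70)·(-70) = 2842712
λ ≈ 10253144/2842712 = 3.60682

λ ≈ 3.60682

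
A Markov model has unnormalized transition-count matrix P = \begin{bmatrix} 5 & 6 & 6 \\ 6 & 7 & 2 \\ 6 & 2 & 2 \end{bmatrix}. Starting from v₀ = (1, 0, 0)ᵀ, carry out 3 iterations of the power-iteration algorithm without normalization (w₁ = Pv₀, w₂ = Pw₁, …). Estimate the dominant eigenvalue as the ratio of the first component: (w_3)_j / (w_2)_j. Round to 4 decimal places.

w1 = Pv₀ = (5, 6, 6)
w2 = Pw1 = (97, 84, 54)
w3 = Pw2 = (1313, 1278, 858)
Ratio at component: 1313 / 97 = 13.5361

λ ≈ 13.5361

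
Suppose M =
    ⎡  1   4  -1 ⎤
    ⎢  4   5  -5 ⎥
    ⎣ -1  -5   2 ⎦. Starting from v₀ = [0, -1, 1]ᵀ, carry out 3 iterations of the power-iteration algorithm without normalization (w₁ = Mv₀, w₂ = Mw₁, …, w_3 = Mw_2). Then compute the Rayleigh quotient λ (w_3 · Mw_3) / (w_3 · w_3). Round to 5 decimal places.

λ ≈ 10.31158

w1 = Mv₀ = (1·0 + 4·(-1) + (-1)·1; 4·0 + 5·(-1) + (-5)·1; (-1)·0 + (-5)·(-1) + 2·1) = (-5, -10, 7)
w2 = Mw1 = (1·(-5) + 4·(-10) + (-1)·7; 4·(-5) + 5·(-10) + (-5)·7; (-1)·(-5) + (-5)·(-10) + 2·7) = (-52, -105, 69)
w3 = Mw2 = (-541, -1078, 715)
Mw3 = (-5568, -11129, 7361)
w3·Mw3 = (-541)·(-5568) + (-1078)·(-11129) + 715·7361 = 20272465; w3·w3 = (-541)·(-541) + (-1078)·(-1078) + 715·715 = 1965990
λ ≈ 20272465/1965990 = 10.31158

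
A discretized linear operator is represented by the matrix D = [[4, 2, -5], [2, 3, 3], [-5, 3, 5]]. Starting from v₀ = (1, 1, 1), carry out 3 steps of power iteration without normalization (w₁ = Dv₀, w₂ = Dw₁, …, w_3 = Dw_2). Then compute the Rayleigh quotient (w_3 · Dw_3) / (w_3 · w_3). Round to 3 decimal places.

8.065

w1 = Dv₀ = (4·1 + 2·1 + (-5)·1; 2·1 + 3·1 + 3·1; (-5)·1 + 3·1 + 5·1) = (1, 8, 3)
w2 = Dw1 = (4·1 + 2·8 + (-5)·3; 2·1 + 3·8 + 3·3; (-5)·1 + 3·8 + 5·3) = (5, 35, 34)
w3 = Dw2 = (-80, 217, 250)
Dw3 = (-1136, 1241, 2301)
w3·Dw3 = (-80)·(-1136) + 217·1241 + 250·2301 = 935427; w3·w3 = (-80)·(-80) + 217·217 + 250·250 = 115989
λ ≈ 935427/115989 = 8.065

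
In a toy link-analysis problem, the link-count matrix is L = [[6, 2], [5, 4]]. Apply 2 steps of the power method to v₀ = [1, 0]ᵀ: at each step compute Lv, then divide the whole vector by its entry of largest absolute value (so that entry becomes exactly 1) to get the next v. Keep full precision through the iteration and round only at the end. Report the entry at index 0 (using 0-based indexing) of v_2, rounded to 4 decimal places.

0.9200

Lv0 = (6.00000, 5.00000); divide by 6.00000 → v1 = (1.00000, 0.83333)
Lv1 = (7.66667, 8.33333); divide by 8.33333 → v2 = (0.92000, 1.00000)
Requested entry of v2: 46/50 = 0.9200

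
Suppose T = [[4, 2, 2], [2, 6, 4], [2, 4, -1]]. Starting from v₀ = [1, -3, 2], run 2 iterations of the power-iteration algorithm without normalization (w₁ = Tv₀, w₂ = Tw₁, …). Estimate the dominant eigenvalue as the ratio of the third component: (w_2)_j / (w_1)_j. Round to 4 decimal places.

λ ≈ 1.3333

w1 = Tv₀ = (4·1 + 2·(-3) + 2·2; 2·1 + 6·(-3) + 4·2; 2·1 + 4·(-3) + (-1)·2) = (2, -8, -12)
w2 = Tw1 = (4·2 + 2·(-8) + 2·(-12); 2·2 + 6·(-8) + 4·(-12); 2·2 + 4·(-8) + (-1)·(-12)) = (-32, -92, -16)
Ratio at component: -16 / -12 = 1.3333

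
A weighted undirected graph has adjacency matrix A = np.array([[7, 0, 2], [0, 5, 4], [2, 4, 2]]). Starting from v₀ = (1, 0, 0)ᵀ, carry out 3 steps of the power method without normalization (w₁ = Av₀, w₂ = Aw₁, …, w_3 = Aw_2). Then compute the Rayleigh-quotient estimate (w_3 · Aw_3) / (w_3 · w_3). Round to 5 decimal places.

w1 = Av₀ = (7·1 + 0·0 + 2·0; 0·1 + 5·0 + 4·0; 2·1 + 4·0 + 2·0) = (7, 0, 2)
w2 = Aw1 = (7·7 + 0·0 + 2·2; 0·7 + 5·0 + 4·2; 2·7 + 4·0 + 2·2) = (53, 8, 18)
w3 = Aw2 = (407, 112, 174)
Aw3 = (3197, 1256, 1610)
w3·Aw3 = 407·3197 + 112·1256 + 174·1610 = 1721991; w3·w3 = 407·407 + 112·112 + 174·174 = 208469
λ ≈ 1721991/208469 = 8.26018

8.26018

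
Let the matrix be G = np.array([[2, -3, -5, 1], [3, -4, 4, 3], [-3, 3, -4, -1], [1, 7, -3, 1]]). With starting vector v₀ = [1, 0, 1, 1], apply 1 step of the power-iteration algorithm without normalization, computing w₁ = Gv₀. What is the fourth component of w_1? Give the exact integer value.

w1 = Gv₀ = (2·1 + (-3)·0 + (-5)·1 + 1·1; 3·1 + (-4)·0 + 4·1 + 3·1; (-3)·1 + 3·0 + (-4)·1 + (-1)·1; 1·1 + 7·0 + (-3)·1 + 1·1) = (-2, 10, -8, -1)
The requested component of w1 is -1.

-1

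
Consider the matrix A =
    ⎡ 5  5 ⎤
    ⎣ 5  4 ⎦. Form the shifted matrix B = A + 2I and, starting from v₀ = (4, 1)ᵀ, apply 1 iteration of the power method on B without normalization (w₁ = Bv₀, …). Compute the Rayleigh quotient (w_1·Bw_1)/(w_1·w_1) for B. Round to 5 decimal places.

B = A + 2I has rows (7, 5); (5, 6)
w1 = Bv₀ = (33, 26)
Bw1 = (361, 321)
w1·Bw1 = 20259; w1·w1 = 1765; μ ≈ 20259/1765 = 11.47819

μ ≈ 11.47819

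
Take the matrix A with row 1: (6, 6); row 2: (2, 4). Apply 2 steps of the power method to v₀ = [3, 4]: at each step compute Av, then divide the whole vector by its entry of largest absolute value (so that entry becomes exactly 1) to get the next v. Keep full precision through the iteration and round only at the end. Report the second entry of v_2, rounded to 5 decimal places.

Av0 = (42.000000, 22.000000); divide by 42.000000 → v1 = (1.000000, 0.523810)
Av1 = (9.142857, 4.095238); divide by 9.142857 → v2 = (1.000000, 0.447917)
Requested entry of v2: 172/384 = 0.44792

0.44792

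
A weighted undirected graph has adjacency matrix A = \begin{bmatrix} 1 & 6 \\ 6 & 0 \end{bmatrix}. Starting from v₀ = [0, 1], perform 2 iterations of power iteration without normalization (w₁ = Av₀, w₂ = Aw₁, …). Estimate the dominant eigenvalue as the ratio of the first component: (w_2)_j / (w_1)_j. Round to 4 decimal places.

λ ≈ 1.0000

w1 = Av₀ = (6, 0)
w2 = Aw1 = (6, 36)
Ratio at component: 6 / 6 = 1.0000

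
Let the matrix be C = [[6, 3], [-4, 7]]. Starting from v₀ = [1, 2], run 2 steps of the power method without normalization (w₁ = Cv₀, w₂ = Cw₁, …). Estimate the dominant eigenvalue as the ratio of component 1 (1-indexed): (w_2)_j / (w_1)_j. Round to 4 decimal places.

w1 = Cv₀ = (12, 10)
w2 = Cw1 = (102, 22)
Ratio at component: 102 / 12 = 8.5000

λ ≈ 8.5000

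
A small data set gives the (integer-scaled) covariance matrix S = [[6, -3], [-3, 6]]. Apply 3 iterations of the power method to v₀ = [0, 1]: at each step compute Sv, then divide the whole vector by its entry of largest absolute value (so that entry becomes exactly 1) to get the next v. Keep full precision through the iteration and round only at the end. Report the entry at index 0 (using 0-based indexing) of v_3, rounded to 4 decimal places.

Sv0 = (-3.00000, 6.00000); divide by 6.00000 → v1 = (-0.50000, 1.00000)
Sv1 = (-6.00000, 7.50000); divide by 7.50000 → v2 = (-0.80000, 1.00000)
Sv2 = (-7.80000, 8.40000); divide by 8.40000 → v3 = (-0.92857, 1.00000)
Requested entry of v3: -351/378 = -0.9286

-0.9286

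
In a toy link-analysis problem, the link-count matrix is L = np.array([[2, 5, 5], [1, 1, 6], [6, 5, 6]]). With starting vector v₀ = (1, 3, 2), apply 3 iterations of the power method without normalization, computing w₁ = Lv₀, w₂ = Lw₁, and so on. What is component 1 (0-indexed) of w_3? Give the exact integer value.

w1 = Lv₀ = (2·1 + 5·3 + 5·2; 1·1 + 1·3 + 6·2; 6·1 + 5·3 + 6·2) = (27, 16, 33)
w2 = Lw1 = (2·27 + 5·16 + 5·33; 1·27 + 1·16 + 6·33; 6·27 + 5·16 + 6·33) = (299, 241, 440)
w3 = Lw2 = (4003, 3180, 5639)
The requested component of w3 is 3180.

3180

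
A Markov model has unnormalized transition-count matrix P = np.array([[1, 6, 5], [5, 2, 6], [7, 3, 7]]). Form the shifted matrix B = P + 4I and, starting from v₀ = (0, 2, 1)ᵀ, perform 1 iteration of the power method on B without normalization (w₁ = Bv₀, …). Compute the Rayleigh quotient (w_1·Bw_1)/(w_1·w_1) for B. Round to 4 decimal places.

B = P + 4I has rows (5, 6, 5); (5, 6, 6); (7, 3, 11)
w1 = Bv₀ = (5·0 + 6·2 + 5·1; 5·0 + 6·2 + 6·1; 7·0 + 3·2 + 11·1) = (17, 18, 17)
Bw1 = (278, 295, 360)
w1·Bw1 = 16156; w1·w1 = 902; μ ≈ 16156/902 = 17.9113

17.9113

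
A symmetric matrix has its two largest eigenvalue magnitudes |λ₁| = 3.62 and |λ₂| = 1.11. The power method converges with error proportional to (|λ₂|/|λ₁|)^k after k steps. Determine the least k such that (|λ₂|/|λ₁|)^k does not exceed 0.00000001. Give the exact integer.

16

|λ₂/λ₁| = 1.11/3.62 = 0.30663
Need k ≥ ln(0.00000001) / ln(0.30663) = -18.4207 / -1.1821 ≈ 15.583
Smallest integer k satisfying the bound: 16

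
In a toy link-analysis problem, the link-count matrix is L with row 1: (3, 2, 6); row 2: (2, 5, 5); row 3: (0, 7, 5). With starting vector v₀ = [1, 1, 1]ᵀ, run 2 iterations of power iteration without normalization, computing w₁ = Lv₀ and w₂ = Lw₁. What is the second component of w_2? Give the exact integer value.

w1 = Lv₀ = (3·1 + 2·1 + 6·1; 2·1 + 5·1 + 5·1; 0·1 + 7·1 + 5·1) = (11, 12, 12)
w2 = Lw1 = (3·11 + 2·12 + 6·12; 2·11 + 5·12 + 5·12; 0·11 + 7·12 + 5·12) = (129, 142, 144)
The requested component of w2 is 142.

142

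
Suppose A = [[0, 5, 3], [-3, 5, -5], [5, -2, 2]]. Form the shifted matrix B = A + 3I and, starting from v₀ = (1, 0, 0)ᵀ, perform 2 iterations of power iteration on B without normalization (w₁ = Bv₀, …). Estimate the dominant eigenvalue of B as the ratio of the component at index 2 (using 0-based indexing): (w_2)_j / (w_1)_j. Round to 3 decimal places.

μ ≈ 9.200

B = A + 3I has rows (3, 5, 3); (-3, 8, -5); (5, -2, 5)
w1 = Bv₀ = (3·1 + 5·0 + 3·0; (-3)·1 + 8·0 + (-5)·0; 5·1 + (-2)·0 + 5·0) = (3, -3, 5)
w2 = Bw1 = (3·3 + 5·(-3) + 3·5; (-3)·3 + 8·(-3) + (-5)·5; 5·3 + (-2)·(-3) + 5·5) = (9, -58, 46)
Ratio: 46/5 = 9.200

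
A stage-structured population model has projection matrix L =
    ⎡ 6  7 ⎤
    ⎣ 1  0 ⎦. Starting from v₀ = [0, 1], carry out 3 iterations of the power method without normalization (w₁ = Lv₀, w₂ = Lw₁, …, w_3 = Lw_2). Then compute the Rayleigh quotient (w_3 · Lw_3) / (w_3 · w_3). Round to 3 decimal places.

λ ≈ 6.980

w1 = Lv₀ = (6·0 + 7·1; 1·0 + 0·1) = (7, 0)
w2 = Lw1 = (6·7 + 7·0; 1·7 + 0·0) = (42, 7)
w3 = Lw2 = (301, 42)
Lw3 = (2100, 301)
w3·Lw3 = 301·2100 + 42·301 = 644742; w3·w3 = 301·301 + 42·42 = 92365
λ ≈ 644742/92365 = 6.980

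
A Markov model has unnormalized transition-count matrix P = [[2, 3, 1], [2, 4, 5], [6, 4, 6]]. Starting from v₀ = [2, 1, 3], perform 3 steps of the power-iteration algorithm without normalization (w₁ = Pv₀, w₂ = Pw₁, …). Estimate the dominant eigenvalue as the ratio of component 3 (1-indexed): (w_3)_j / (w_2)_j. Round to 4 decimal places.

11.2416

w1 = Pv₀ = (2·2 + 3·1 + 1·3; 2·2 + 4·1 + 5·3; 6·2 + 4·1 + 6·3) = (10, 23, 34)
w2 = Pw1 = (2·10 + 3·23 + 1·34; 2·10 + 4·23 + 5·34; 6·10 + 4·23 + 6·34) = (123, 282, 356)
w3 = Pw2 = (1448, 3154, 4002)
Ratio at component: 4002 / 356 = 11.2416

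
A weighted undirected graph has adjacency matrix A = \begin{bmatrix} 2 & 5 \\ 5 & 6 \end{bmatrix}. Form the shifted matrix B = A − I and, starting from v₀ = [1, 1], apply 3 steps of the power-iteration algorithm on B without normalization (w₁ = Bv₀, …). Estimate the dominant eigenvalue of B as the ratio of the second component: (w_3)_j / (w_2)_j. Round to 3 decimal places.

B = A − I has rows (1, 5); (5, 5)
w1 = Bv₀ = (6, 10)
w2 = Bw1 = (56, 80)
w3 = Bw2 = (456, 680)
Ratio: 680/80 = 8.500

μ ≈ 8.500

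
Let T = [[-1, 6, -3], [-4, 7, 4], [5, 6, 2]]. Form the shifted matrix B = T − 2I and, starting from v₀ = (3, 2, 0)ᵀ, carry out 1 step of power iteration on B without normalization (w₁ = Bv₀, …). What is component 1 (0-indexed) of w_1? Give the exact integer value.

B = T − 2I has rows (-3, 6, -3); (-4, 5, 4); (5, 6, 0)
w1 = Bv₀ = ((-3)·3 + 6·2 + (-3)·0; (-4)·3 + 5·2 + 4·0; 5·3 + 6·2 + 0·0) = (3, -2, 27)
Requested component of w1: -2

-2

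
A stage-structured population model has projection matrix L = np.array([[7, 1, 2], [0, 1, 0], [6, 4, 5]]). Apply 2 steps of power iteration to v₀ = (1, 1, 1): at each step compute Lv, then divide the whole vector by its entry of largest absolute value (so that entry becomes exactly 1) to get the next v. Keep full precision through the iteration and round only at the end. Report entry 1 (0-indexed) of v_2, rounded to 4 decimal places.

0.0072

Lv0 = (10.00000, 1.00000, 15.00000); divide by 15.00000 → v1 = (0.66667, 0.06667, 1.00000)
Lv1 = (6.73333, 0.06667, 9.26667); divide by 9.26667 → v2 = (0.72662, 0.00719, 1.00000)
Requested entry of v2: 1/139 = 0.0072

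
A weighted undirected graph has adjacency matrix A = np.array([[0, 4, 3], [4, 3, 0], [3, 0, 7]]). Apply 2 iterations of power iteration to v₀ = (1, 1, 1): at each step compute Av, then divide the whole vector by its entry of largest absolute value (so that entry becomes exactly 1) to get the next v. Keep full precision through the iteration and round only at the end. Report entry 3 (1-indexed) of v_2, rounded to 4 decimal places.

1.0000

Av0 = (7.00000, 7.00000, 10.00000); divide by 10.00000 → v1 = (0.70000, 0.70000, 1.00000)
Av1 = (5.80000, 4.90000, 9.10000); divide by 9.10000 → v2 = (0.63736, 0.53846, 1.00000)
Requested entry of v2: 91/91 = 1.0000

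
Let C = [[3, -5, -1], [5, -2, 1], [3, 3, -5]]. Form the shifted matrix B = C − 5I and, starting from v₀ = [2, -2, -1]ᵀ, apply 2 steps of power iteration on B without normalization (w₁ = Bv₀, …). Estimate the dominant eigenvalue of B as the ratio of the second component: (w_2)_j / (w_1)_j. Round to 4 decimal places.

B = C − 5I has rows (-2, -5, -1); (5, -7, 1); (3, 3, -10)
w1 = Bv₀ = (7, 23, 10)
w2 = Bw1 = (-139, -116, -10)
Ratio: -116/23 = -5.0435

μ ≈ -5.0435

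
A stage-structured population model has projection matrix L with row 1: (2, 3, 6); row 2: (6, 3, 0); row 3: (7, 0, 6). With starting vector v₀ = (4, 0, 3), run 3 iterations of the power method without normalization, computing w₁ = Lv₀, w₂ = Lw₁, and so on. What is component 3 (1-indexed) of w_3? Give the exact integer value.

w1 = Lv₀ = (26, 24, 46)
w2 = Lw1 = (400, 228, 458)
w3 = Lw2 = (4232, 3084, 5548)
The requested component of w3 is 5548.

5548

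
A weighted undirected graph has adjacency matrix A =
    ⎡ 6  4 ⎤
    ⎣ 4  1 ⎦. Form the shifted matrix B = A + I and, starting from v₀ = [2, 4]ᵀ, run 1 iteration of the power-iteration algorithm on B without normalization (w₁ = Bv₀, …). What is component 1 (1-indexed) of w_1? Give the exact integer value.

30

B = A + I has rows (7, 4); (4, 2)
w1 = Bv₀ = (7·2 + 4·4; 4·2 + 2·4) = (30, 16)
Requested component of w1: 30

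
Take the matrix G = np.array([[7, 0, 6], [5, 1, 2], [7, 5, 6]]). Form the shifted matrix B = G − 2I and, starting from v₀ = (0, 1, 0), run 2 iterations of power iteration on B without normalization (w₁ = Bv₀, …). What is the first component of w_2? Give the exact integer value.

B = G − 2I has rows (5, 0, 6); (5, -1, 2); (7, 5, 4)
w1 = Bv₀ = (5·0 + 0·1 + 6·0; 5·0 + (-1)·1 + 2·0; 7·0 + 5·1 + 4·0) = (0, -1, 5)
w2 = Bw1 = (5·0 + 0·(-1) + 6·5; 5·0 + (-1)·(-1) + 2·5; 7·0 + 5·(-1) + 4·5) = (30, 11, 15)
Requested component of w2: 30

30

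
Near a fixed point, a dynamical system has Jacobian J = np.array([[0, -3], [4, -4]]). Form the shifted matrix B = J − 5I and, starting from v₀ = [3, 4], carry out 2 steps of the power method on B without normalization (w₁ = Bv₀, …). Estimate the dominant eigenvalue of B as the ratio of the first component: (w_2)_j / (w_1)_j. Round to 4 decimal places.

B = J − 5I has rows (-5, -3); (4, -9)
w1 = Bv₀ = (-27, -24)
w2 = Bw1 = (207, 108)
Ratio: 207/-27 = -7.6667

-7.6667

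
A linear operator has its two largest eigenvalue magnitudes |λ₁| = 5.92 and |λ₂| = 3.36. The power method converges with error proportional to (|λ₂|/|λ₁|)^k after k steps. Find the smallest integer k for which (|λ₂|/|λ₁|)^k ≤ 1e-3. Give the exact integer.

|λ₂/λ₁| = 3.36/5.92 = 0.56757
Need k ≥ ln(1e-3) / ln(0.56757) = -6.9078 / -0.5664 ≈ 12.196
Smallest integer k satisfying the bound: 13

13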